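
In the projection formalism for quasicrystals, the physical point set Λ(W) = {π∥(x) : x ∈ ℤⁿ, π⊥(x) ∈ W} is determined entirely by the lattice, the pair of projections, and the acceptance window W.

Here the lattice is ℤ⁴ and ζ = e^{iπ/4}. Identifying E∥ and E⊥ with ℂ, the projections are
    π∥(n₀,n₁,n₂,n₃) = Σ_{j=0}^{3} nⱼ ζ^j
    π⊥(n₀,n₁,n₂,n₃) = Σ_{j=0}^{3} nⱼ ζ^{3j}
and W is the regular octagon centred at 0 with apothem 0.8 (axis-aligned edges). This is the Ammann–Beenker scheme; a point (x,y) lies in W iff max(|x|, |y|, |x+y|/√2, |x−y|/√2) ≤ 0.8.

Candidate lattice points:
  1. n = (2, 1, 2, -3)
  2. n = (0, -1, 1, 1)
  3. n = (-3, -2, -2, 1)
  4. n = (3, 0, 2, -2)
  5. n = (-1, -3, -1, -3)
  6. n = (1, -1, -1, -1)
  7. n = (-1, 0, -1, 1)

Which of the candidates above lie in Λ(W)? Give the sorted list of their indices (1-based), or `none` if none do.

With ζ = e^{iπ/4} the internal vectors are ζ^0,ζ^3,ζ^6,ζ^9.
#1 (2, 1, 2, -3): internal (-0.828427, -3.414214); octagon support 3.414214 vs apothem 0.8 → ∉ W
#2 (0, -1, 1, 1): internal (1.414214, -1.000000); octagon support 1.707107 vs apothem 0.8 → ∉ W
#3 (-3, -2, -2, 1): internal (-0.878680, 1.292893); octagon support 1.535534 vs apothem 0.8 → ∉ W
#4 (3, 0, 2, -2): internal (1.585786, -3.414214); octagon support 3.535534 vs apothem 0.8 → ∉ W
#5 (-1, -3, -1, -3): internal (-1.000000, -3.242641); octagon support 3.242641 vs apothem 0.8 → ∉ W
#6 (1, -1, -1, -1): internal (1.000000, -0.414214); octagon support 1.000000 vs apothem 0.8 → ∉ W
#7 (-1, 0, -1, 1): internal (-0.292893, 1.707107); octagon support 1.707107 vs apothem 0.8 → ∉ W

none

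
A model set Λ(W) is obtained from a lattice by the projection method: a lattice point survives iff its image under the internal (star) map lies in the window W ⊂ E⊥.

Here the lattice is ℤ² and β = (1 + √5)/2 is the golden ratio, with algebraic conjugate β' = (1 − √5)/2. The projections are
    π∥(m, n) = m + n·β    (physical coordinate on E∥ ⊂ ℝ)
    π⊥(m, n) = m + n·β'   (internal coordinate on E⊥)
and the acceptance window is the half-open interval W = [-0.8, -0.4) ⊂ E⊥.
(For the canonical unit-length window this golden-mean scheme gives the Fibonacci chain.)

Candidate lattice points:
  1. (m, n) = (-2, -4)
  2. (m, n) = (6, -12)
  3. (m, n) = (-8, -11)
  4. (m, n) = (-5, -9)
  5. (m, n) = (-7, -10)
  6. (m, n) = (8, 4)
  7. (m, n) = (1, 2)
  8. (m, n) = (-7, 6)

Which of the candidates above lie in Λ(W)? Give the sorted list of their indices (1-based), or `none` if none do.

none

Numerically β ≈ 1.618034 and β' = −1/β ≈ -0.618034.
#1 (-2,-4): internal coord -2 + (-4)·β' = +0.472136; +0.472136 ∉ [-0.8, -0.4) → out
#2 (6,-12): internal coord 6 + (-12)·β' = +13.416408; +13.416408 ∉ [-0.8, -0.4) → out
#3 (-8,-11): internal coord -8 + (-11)·β' = -1.201626; -1.201626 ∉ [-0.8, -0.4) → out
#4 (-5,-9): internal coord -5 + (-9)·β' = +0.562306; +0.562306 ∉ [-0.8, -0.4) → out
#5 (-7,-10): internal coord -7 + (-10)·β' = -0.819660; -0.819660 ∉ [-0.8, -0.4) → out
#6 (8,4): internal coord 8 + (4)·β' = +5.527864; +5.527864 ∉ [-0.8, -0.4) → out
#7 (1,2): internal coord 1 + (2)·β' = -0.236068; -0.236068 ∉ [-0.8, -0.4) → out
#8 (-7,6): internal coord -7 + (6)·β' = -10.708204; -10.708204 ∉ [-0.8, -0.4) → out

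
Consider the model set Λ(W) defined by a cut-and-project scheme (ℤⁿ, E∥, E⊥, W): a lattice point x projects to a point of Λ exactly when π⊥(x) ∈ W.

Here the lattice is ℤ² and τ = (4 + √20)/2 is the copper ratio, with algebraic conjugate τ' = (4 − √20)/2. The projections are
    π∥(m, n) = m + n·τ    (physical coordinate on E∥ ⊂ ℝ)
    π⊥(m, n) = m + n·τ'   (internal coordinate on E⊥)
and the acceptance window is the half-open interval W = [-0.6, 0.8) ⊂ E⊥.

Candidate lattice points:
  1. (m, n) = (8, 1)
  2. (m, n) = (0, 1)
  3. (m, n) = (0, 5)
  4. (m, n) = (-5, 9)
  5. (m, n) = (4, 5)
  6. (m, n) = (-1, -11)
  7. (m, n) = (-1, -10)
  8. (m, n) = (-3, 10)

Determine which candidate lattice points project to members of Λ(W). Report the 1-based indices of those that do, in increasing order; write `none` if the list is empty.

2

Numerically τ ≈ 4.23607 and τ' = −1/τ ≈ -0.23607.
#1 (8,1): internal coord 8 + (1)·τ' = +7.76393; +7.76393 ∉ [-0.6, 0.8) → out
#2 (0,1): internal coord 0 + (1)·τ' = -0.23607; -0.23607 ∈ [-0.6, 0.8) → IN Λ
#3 (0,5): internal coord 0 + (5)·τ' = -1.18034; -1.18034 ∉ [-0.6, 0.8) → out
#4 (-5,9): internal coord -5 + (9)·τ' = -7.12461; -7.12461 ∉ [-0.6, 0.8) → out
#5 (4,5): internal coord 4 + (5)·τ' = +2.81966; +2.81966 ∉ [-0.6, 0.8) → out
#6 (-1,-11): internal coord -1 + (-11)·τ' = +1.59675; +1.59675 ∉ [-0.6, 0.8) → out
#7 (-1,-10): internal coord -1 + (-10)·τ' = +1.36068; +1.36068 ∉ [-0.6, 0.8) → out
#8 (-3,10): internal coord -3 + (10)·τ' = -5.36068; -5.36068 ∉ [-0.6, 0.8) → out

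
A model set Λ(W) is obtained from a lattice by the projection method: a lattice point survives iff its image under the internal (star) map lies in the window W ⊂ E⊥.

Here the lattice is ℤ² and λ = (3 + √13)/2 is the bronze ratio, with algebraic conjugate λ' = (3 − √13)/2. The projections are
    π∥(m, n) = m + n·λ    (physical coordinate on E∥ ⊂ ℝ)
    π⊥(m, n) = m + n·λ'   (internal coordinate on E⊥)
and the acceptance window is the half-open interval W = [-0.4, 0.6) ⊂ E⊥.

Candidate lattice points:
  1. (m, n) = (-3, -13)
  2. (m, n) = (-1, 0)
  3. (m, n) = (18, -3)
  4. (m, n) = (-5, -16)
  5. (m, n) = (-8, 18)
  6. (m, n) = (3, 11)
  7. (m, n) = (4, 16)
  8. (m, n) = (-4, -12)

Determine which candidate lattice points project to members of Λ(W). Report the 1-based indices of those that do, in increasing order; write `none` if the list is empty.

Compute λ' = (3−√13)/2 = -0.302776, so π⊥(m,n) = m -0.302776·n.
candidate 1: (m,n)=(-3,-13) → π∥ = -3-13·λ ≈ -45.936083, π⊥ = -3-13·λ' ≈ 0.936083 ∉ [-0.4, 0.6) ⇒ out
candidate 2: (m,n)=(-1,0) → π∥ = -1+0·λ ≈ -1.000000, π⊥ = -1+0·λ' ≈ -1.000000 ∉ [-0.4, 0.6) ⇒ out
candidate 3: (m,n)=(18,-3) → π∥ = 18-3·λ ≈ 8.091673, π⊥ = 18-3·λ' ≈ 18.908327 ∉ [-0.4, 0.6) ⇒ out
candidate 4: (m,n)=(-5,-16) → π∥ = -5-16·λ ≈ -57.844410, π⊥ = -5-16·λ' ≈ -0.155590 ∈ [-0.4, 0.6) ⇒ IN Λ
candidate 5: (m,n)=(-8,18) → π∥ = -8+18·λ ≈ 51.449961, π⊥ = -8+18·λ' ≈ -13.449961 ∉ [-0.4, 0.6) ⇒ out
candidate 6: (m,n)=(3,11) → π∥ = 3+11·λ ≈ 39.330532, π⊥ = 3+11·λ' ≈ -0.330532 ∈ [-0.4, 0.6) ⇒ IN Λ
candidate 7: (m,n)=(4,16) → π∥ = 4+16·λ ≈ 56.844410, π⊥ = 4+16·λ' ≈ -0.844410 ∉ [-0.4, 0.6) ⇒ out
candidate 8: (m,n)=(-4,-12) → π∥ = -4-12·λ ≈ -43.633308, π⊥ = -4-12·λ' ≈ -0.366692 ∈ [-0.4, 0.6) ⇒ IN Λ

4, 6, 8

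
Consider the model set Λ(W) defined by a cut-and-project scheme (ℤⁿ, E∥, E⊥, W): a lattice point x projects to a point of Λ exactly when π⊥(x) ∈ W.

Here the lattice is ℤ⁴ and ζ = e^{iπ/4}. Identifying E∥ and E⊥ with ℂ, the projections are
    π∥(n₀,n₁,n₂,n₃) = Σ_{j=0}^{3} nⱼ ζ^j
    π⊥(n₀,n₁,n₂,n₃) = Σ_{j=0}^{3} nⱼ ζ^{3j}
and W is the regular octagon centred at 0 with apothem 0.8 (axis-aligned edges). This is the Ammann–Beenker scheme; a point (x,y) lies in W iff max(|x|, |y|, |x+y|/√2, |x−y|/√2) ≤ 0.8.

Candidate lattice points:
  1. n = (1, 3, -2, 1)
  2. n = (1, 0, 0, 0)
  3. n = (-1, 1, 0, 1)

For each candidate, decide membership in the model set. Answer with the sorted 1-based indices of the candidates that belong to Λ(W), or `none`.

none

With ζ = e^{iπ/4} the internal vectors are ζ^0,ζ^3,ζ^6,ζ^9.
#1 (1, 3, -2, 1): internal (-0.41421, 4.82843); octagon support 4.82843 vs apothem 0.8 → ∉ W
#2 (1, 0, 0, 0): internal (1.00000, 0.00000); octagon support 1.00000 vs apothem 0.8 → ∉ W
#3 (-1, 1, 0, 1): internal (-1.00000, 1.41421); octagon support 1.70711 vs apothem 0.8 → ∉ W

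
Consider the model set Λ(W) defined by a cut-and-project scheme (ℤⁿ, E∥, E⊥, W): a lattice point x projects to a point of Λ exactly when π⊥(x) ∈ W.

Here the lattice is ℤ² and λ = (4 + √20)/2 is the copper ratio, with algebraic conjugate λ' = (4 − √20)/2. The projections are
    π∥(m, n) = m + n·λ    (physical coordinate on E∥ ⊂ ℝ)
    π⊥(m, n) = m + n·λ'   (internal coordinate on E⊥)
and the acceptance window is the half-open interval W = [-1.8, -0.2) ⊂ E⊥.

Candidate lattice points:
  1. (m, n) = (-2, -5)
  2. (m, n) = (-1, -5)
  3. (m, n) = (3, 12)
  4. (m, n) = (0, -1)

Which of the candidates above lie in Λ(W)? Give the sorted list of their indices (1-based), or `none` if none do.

Numerically λ ≈ 4.236068 and λ' = −1/λ ≈ -0.236068.
#1 (-2,-5): internal coord -2 + (-5)·λ' = -0.819660; -0.819660 ∈ [-1.8, -0.2) → IN Λ
#2 (-1,-5): internal coord -1 + (-5)·λ' = +0.180340; +0.180340 ∉ [-1.8, -0.2) → out
#3 (3,12): internal coord 3 + (12)·λ' = +0.167184; +0.167184 ∉ [-1.8, -0.2) → out
#4 (0,-1): internal coord 0 + (-1)·λ' = +0.236068; +0.236068 ∉ [-1.8, -0.2) → out

1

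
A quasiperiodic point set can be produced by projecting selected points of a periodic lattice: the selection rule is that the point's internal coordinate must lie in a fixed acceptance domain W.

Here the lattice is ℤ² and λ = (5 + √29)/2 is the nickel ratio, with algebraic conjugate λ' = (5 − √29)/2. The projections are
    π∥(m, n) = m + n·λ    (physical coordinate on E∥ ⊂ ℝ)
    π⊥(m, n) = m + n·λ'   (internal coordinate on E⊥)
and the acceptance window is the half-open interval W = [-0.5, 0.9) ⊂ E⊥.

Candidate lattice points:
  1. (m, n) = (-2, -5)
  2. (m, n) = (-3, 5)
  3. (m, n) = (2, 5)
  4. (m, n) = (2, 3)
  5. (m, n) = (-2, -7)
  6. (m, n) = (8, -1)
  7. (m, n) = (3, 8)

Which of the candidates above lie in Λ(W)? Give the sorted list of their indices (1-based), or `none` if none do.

none

λ' = (5−√29)/2 ≈ -0.192582.
[1] lift (-2,-5): star map gives -1.037088; window check -0.5 ≤ -1.037088 < 0.9 is false → out
[2] lift (-3,5): star map gives -3.962912; window check -0.5 ≤ -3.962912 < 0.9 is false → out
[3] lift (2,5): star map gives 1.037088; window check -0.5 ≤ 1.037088 < 0.9 is false → out
[4] lift (2,3): star map gives 1.422253; window check -0.5 ≤ 1.422253 < 0.9 is false → out
[5] lift (-2,-7): star map gives -0.651923; window check -0.5 ≤ -0.651923 < 0.9 is false → out
[6] lift (8,-1): star map gives 8.192582; window check -0.5 ≤ 8.192582 < 0.9 is false → out
[7] lift (3,8): star map gives 1.459341; window check -0.5 ≤ 1.459341 < 0.9 is false → out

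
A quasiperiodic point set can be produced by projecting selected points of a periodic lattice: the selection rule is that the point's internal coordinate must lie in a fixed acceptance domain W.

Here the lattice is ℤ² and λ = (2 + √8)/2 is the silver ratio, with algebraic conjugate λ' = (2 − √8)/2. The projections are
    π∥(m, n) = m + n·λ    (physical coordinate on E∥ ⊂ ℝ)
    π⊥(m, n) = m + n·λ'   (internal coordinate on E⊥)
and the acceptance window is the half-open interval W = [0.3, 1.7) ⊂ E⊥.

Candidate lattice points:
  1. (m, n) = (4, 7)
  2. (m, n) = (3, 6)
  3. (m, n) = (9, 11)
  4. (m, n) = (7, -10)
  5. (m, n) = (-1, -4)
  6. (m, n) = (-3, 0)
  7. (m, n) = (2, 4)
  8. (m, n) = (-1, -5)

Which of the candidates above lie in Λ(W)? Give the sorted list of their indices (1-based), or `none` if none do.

1, 2, 5, 7, 8

Numerically λ ≈ 2.4142 and λ' = −1/λ ≈ -0.4142.
#1 (4,7): internal coord 4 + (7)·λ' = +1.1005; +1.1005 ∈ [0.3, 1.7) → IN Λ
#2 (3,6): internal coord 3 + (6)·λ' = +0.5147; +0.5147 ∈ [0.3, 1.7) → IN Λ
#3 (9,11): internal coord 9 + (11)·λ' = +4.4437; +4.4437 ∉ [0.3, 1.7) → out
#4 (7,-10): internal coord 7 + (-10)·λ' = +11.1421; +11.1421 ∉ [0.3, 1.7) → out
#5 (-1,-4): internal coord -1 + (-4)·λ' = +0.6569; +0.6569 ∈ [0.3, 1.7) → IN Λ
#6 (-3,0): internal coord -3 + (0)·λ' = -3.0000; -3.0000 ∉ [0.3, 1.7) → out
#7 (2,4): internal coord 2 + (4)·λ' = +0.3431; +0.3431 ∈ [0.3, 1.7) → IN Λ
#8 (-1,-5): internal coord -1 + (-5)·λ' = +1.0711; +1.0711 ∈ [0.3, 1.7) → IN Λ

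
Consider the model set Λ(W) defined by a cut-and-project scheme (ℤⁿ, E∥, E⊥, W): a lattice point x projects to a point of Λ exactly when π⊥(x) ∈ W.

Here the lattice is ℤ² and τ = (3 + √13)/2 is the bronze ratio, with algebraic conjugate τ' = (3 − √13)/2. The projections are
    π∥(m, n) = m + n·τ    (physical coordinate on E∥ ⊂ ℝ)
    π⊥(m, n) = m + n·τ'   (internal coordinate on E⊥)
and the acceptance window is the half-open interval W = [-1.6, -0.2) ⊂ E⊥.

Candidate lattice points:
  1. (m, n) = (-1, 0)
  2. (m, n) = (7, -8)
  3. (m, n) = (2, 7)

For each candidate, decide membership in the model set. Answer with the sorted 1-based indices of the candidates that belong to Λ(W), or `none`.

Numerically τ ≈ 3.30278 and τ' = −1/τ ≈ -0.30278.
#1 (-1,0): internal coord -1 + (0)·τ' = -1.00000; -1.00000 ∈ [-1.6, -0.2) → IN Λ
#2 (7,-8): internal coord 7 + (-8)·τ' = +9.42221; +9.42221 ∉ [-1.6, -0.2) → out
#3 (2,7): internal coord 2 + (7)·τ' = -0.11943; -0.11943 ∉ [-1.6, -0.2) → out

1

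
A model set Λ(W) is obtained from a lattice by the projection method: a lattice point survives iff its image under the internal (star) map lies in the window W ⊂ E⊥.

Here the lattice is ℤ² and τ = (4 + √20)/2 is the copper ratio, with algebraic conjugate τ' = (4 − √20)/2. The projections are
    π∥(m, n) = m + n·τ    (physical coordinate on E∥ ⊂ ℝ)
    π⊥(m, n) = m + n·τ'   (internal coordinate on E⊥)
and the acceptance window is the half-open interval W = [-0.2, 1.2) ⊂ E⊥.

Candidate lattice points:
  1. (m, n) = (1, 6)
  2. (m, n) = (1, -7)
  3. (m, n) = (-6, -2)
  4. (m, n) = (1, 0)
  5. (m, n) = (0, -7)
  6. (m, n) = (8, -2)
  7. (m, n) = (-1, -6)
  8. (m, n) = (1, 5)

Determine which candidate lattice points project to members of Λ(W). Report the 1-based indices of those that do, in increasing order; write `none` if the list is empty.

4, 7, 8

Compute τ' = (4−√20)/2 = -0.236068, so π⊥(m,n) = m -0.236068·n.
[1] lift (1,6): star map gives -0.416408; window check -0.2 ≤ -0.416408 < 1.2 is false → out
[2] lift (1,-7): star map gives 2.652476; window check -0.2 ≤ 2.652476 < 1.2 is false → out
[3] lift (-6,-2): star map gives -5.527864; window check -0.2 ≤ -5.527864 < 1.2 is false → out
[4] lift (1,0): star map gives 1.000000; window check -0.2 ≤ 1.000000 < 1.2 is true → IN Λ
[5] lift (0,-7): star map gives 1.652476; window check -0.2 ≤ 1.652476 < 1.2 is false → out
[6] lift (8,-2): star map gives 8.472136; window check -0.2 ≤ 8.472136 < 1.2 is false → out
[7] lift (-1,-6): star map gives 0.416408; window check -0.2 ≤ 0.416408 < 1.2 is true → IN Λ
[8] lift (1,5): star map gives -0.180340; window check -0.2 ≤ -0.180340 < 1.2 is true → IN Λ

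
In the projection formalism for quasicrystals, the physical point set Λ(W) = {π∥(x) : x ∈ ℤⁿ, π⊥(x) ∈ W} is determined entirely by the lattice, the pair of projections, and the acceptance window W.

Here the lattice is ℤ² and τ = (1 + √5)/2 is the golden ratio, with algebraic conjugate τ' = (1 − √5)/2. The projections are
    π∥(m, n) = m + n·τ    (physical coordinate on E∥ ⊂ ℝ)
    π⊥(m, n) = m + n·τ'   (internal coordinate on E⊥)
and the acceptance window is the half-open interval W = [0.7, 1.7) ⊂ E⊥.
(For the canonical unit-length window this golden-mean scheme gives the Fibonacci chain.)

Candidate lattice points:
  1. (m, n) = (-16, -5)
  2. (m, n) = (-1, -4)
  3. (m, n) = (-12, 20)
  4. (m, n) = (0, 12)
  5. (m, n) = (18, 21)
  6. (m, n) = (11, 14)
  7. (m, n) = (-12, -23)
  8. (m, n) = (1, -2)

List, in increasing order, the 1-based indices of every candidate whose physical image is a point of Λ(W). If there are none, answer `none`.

τ' = (1−√5)/2 ≈ -0.618034.
#1 (-16,-5): internal coord -16 + (-5)·τ' = -12.909830; -12.909830 ∉ [0.7, 1.7) → out
#2 (-1,-4): internal coord -1 + (-4)·τ' = +1.472136; +1.472136 ∈ [0.7, 1.7) → IN Λ
#3 (-12,20): internal coord -12 + (20)·τ' = -24.360680; -24.360680 ∉ [0.7, 1.7) → out
#4 (0,12): internal coord 0 + (12)·τ' = -7.416408; -7.416408 ∉ [0.7, 1.7) → out
#5 (18,21): internal coord 18 + (21)·τ' = +5.021286; +5.021286 ∉ [0.7, 1.7) → out
#6 (11,14): internal coord 11 + (14)·τ' = +2.347524; +2.347524 ∉ [0.7, 1.7) → out
#7 (-12,-23): internal coord -12 + (-23)·τ' = +2.214782; +2.214782 ∉ [0.7, 1.7) → out
#8 (1,-2): internal coord 1 + (-2)·τ' = +2.236068; +2.236068 ∉ [0.7, 1.7) → out

2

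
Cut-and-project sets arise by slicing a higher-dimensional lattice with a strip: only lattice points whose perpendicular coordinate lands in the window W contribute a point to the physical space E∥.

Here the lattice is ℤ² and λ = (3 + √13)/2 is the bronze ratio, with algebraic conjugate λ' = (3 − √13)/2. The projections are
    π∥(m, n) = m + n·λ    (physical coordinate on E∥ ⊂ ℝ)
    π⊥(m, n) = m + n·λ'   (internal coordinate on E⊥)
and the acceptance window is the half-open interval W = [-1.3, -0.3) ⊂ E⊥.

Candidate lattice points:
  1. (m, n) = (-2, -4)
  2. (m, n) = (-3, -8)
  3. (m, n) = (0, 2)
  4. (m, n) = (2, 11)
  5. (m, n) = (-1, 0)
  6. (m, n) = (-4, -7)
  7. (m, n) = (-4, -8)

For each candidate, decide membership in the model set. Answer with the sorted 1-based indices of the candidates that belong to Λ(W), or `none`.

1, 2, 3, 5

Numerically λ ≈ 3.302776 and λ' = −1/λ ≈ -0.302776.
candidate 1: (m,n)=(-2,-4) → π∥ = -2-4·λ ≈ -15.211103, π⊥ = -2-4·λ' ≈ -0.788897 ∈ [-1.3, -0.3) ⇒ IN Λ
candidate 2: (m,n)=(-3,-8) → π∥ = -3-8·λ ≈ -29.422205, π⊥ = -3-8·λ' ≈ -0.577795 ∈ [-1.3, -0.3) ⇒ IN Λ
candidate 3: (m,n)=(0,2) → π∥ = 0+2·λ ≈ 6.605551, π⊥ = 0+2·λ' ≈ -0.605551 ∈ [-1.3, -0.3) ⇒ IN Λ
candidate 4: (m,n)=(2,11) → π∥ = 2+11·λ ≈ 38.330532, π⊥ = 2+11·λ' ≈ -1.330532 ∉ [-1.3, -0.3) ⇒ out
candidate 5: (m,n)=(-1,0) → π∥ = -1+0·λ ≈ -1.000000, π⊥ = -1+0·λ' ≈ -1.000000 ∈ [-1.3, -0.3) ⇒ IN Λ
candidate 6: (m,n)=(-4,-7) → π∥ = -4-7·λ ≈ -27.119429, π⊥ = -4-7·λ' ≈ -1.880571 ∉ [-1.3, -0.3) ⇒ out
candidate 7: (m,n)=(-4,-8) → π∥ = -4-8·λ ≈ -30.422205, π⊥ = -4-8·λ' ≈ -1.577795 ∉ [-1.3, -0.3) ⇒ out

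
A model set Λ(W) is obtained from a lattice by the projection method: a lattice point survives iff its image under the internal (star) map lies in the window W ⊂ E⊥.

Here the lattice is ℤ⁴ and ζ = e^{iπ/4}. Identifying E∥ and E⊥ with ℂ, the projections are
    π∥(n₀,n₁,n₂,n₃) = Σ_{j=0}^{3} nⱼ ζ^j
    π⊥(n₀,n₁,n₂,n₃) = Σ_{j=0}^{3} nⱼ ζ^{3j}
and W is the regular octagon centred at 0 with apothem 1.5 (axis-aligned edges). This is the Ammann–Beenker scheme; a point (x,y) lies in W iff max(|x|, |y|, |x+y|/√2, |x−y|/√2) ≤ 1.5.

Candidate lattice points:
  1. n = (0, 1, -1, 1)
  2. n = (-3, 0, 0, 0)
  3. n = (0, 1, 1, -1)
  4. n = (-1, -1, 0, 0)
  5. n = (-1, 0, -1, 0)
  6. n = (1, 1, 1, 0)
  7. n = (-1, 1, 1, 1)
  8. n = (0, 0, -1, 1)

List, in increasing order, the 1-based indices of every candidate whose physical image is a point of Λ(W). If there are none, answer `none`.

4, 5, 6, 7

With ζ = e^{iπ/4} the internal vectors are ζ^0,ζ^3,ζ^6,ζ^9.
#1 (0, 1, -1, 1): internal (0.00000, 2.41421); octagon support 2.41421 vs apothem 1.5 → ∉ W
#2 (-3, 0, 0, 0): internal (-3.00000, 0.00000); octagon support 3.00000 vs apothem 1.5 → ∉ W
#3 (0, 1, 1, -1): internal (-1.41421, -1.00000); octagon support 1.70711 vs apothem 1.5 → ∉ W
#4 (-1, -1, 0, 0): internal (-0.29289, -0.70711); octagon support 0.70711 vs apothem 1.5 → ∈ W
#5 (-1, 0, -1, 0): internal (-1.00000, 1.00000); octagon support 1.41421 vs apothem 1.5 → ∈ W
#6 (1, 1, 1, 0): internal (0.29289, -0.29289); octagon support 0.41421 vs apothem 1.5 → ∈ W
#7 (-1, 1, 1, 1): internal (-1.00000, 0.41421); octagon support 1.00000 vs apothem 1.5 → ∈ W
#8 (0, 0, -1, 1): internal (0.70711, 1.70711); octagon support 1.70711 vs apothem 1.5 → ∉ W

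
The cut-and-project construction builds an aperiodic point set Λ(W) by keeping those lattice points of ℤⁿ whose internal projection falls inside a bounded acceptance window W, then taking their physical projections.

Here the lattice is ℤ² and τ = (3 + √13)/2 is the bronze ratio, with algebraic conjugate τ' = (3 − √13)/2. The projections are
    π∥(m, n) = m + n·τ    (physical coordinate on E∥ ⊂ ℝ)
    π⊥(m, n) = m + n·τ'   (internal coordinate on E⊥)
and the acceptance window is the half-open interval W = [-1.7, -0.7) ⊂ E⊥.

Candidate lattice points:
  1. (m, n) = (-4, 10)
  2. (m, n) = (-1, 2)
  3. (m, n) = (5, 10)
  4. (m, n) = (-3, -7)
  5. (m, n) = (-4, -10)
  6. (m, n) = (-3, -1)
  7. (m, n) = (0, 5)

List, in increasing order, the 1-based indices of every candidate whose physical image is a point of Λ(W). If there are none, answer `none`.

2, 4, 5, 7

Compute τ' = (3−√13)/2 = -0.30278, so π⊥(m,n) = m -0.30278·n.
[1] lift (-4,10): star map gives -7.02776; window check -1.7 ≤ -7.02776 < -0.7 is false → out
[2] lift (-1,2): star map gives -1.60555; window check -1.7 ≤ -1.60555 < -0.7 is true → IN Λ
[3] lift (5,10): star map gives 1.97224; window check -1.7 ≤ 1.97224 < -0.7 is false → out
[4] lift (-3,-7): star map gives -0.88057; window check -1.7 ≤ -0.88057 < -0.7 is true → IN Λ
[5] lift (-4,-10): star map gives -0.97224; window check -1.7 ≤ -0.97224 < -0.7 is true → IN Λ
[6] lift (-3,-1): star map gives -2.69722; window check -1.7 ≤ -2.69722 < -0.7 is false → out
[7] lift (0,5): star map gives -1.51388; window check -1.7 ≤ -1.51388 < -0.7 is true → IN Λ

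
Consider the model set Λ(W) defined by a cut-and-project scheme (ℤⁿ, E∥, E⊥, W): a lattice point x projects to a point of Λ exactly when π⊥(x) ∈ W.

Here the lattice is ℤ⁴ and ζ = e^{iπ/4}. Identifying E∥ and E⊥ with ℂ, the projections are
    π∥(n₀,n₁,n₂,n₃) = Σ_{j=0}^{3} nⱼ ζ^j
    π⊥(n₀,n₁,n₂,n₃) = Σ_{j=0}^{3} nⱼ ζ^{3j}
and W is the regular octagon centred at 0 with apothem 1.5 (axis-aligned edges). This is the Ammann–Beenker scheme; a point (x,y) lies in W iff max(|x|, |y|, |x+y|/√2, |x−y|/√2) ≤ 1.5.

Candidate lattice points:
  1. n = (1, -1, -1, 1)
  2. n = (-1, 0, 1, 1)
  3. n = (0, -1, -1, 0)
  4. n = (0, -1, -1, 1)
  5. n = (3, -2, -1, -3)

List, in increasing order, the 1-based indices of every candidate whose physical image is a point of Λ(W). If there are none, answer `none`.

Internal map: ζ^{3j} for j=0..3 gives (1,0), (−√2/2,√2/2), (0,−1), (√2/2,√2/2).
candidate 1: n = (1, -1, -1, 1) → π⊥ ≈ (+2.41421, +1.00000); max(|x|,|y|,|x±y|/√2) = 2.41421 > 1.5 ⇒ ∉ W
candidate 2: n = (-1, 0, 1, 1) → π⊥ ≈ (-0.29289, -0.29289); max(|x|,|y|,|x±y|/√2) = 0.41421 ≤ 1.5 ⇒ ∈ W
candidate 3: n = (0, -1, -1, 0) → π⊥ ≈ (+0.70711, +0.29289); max(|x|,|y|,|x±y|/√2) = 0.70711 ≤ 1.5 ⇒ ∈ W
candidate 4: n = (0, -1, -1, 1) → π⊥ ≈ (+1.41421, +1.00000); max(|x|,|y|,|x±y|/√2) = 1.70711 > 1.5 ⇒ ∉ W
candidate 5: n = (3, -2, -1, -3) → π⊥ ≈ (+2.29289, -2.53553); max(|x|,|y|,|x±y|/√2) = 3.41421 > 1.5 ⇒ ∉ W

2, 3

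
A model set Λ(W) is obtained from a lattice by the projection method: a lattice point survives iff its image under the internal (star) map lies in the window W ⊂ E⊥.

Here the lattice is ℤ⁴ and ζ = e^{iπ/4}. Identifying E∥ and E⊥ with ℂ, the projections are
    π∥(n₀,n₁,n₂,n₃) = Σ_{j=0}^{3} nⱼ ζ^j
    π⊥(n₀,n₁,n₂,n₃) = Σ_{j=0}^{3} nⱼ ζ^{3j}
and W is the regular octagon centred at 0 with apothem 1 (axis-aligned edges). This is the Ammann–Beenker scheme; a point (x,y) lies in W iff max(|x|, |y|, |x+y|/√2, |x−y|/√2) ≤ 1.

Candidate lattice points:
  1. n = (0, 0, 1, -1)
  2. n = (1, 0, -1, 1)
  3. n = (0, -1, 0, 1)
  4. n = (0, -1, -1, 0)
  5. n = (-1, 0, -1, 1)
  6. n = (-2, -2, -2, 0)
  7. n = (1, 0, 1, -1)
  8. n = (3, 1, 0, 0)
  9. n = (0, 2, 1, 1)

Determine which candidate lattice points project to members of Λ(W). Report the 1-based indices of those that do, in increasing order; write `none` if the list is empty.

4, 6

With ζ = e^{iπ/4} the internal vectors are ζ^0,ζ^3,ζ^6,ζ^9.
candidate 1: n = (0, 0, 1, -1) → π⊥ ≈ (-0.70711, -1.70711); max(|x|,|y|,|x±y|/√2) = 1.70711 > 1 ⇒ ∉ W
candidate 2: n = (1, 0, -1, 1) → π⊥ ≈ (+1.70711, +1.70711); max(|x|,|y|,|x±y|/√2) = 2.41421 > 1 ⇒ ∉ W
candidate 3: n = (0, -1, 0, 1) → π⊥ ≈ (+1.41421, +0.00000); max(|x|,|y|,|x±y|/√2) = 1.41421 > 1 ⇒ ∉ W
candidate 4: n = (0, -1, -1, 0) → π⊥ ≈ (+0.70711, +0.29289); max(|x|,|y|,|x±y|/√2) = 0.70711 ≤ 1 ⇒ ∈ W
candidate 5: n = (-1, 0, -1, 1) → π⊥ ≈ (-0.29289, +1.70711); max(|x|,|y|,|x±y|/√2) = 1.70711 > 1 ⇒ ∉ W
candidate 6: n = (-2, -2, -2, 0) → π⊥ ≈ (-0.58579, +0.58579); max(|x|,|y|,|x±y|/√2) = 0.82843 ≤ 1 ⇒ ∈ W
candidate 7: n = (1, 0, 1, -1) → π⊥ ≈ (+0.29289, -1.70711); max(|x|,|y|,|x±y|/√2) = 1.70711 > 1 ⇒ ∉ W
candidate 8: n = (3, 1, 0, 0) → π⊥ ≈ (+2.29289, +0.70711); max(|x|,|y|,|x±y|/√2) = 2.29289 > 1 ⇒ ∉ W
candidate 9: n = (0, 2, 1, 1) → π⊥ ≈ (-0.70711, +1.12132); max(|x|,|y|,|x±y|/√2) = 1.29289 > 1 ⇒ ∉ W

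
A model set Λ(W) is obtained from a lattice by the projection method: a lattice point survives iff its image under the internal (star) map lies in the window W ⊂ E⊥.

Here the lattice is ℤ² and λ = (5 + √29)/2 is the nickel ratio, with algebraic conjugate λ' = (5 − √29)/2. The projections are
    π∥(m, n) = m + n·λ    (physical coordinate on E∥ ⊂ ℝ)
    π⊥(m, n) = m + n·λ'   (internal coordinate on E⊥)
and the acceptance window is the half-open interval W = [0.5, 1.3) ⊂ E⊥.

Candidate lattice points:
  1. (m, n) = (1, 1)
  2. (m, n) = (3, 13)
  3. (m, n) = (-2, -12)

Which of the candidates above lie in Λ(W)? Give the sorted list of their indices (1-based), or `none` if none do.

λ' = (5−√29)/2 ≈ -0.1926.
[1] lift (1,1): star map gives 0.8074; window check 0.5 ≤ 0.8074 < 1.3 is true → IN Λ
[2] lift (3,13): star map gives 0.4964; window check 0.5 ≤ 0.4964 < 1.3 is false → out
[3] lift (-2,-12): star map gives 0.3110; window check 0.5 ≤ 0.3110 < 1.3 is false → out

1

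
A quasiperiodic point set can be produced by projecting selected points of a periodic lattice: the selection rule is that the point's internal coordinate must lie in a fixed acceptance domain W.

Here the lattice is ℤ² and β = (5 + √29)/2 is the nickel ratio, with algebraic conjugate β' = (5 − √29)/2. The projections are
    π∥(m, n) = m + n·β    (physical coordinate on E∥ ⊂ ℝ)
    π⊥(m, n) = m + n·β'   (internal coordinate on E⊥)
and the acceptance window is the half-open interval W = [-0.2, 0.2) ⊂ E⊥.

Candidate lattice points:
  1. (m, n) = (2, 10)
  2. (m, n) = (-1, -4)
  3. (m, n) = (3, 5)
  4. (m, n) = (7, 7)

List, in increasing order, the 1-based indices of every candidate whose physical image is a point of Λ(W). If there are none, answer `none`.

β' = (5−√29)/2 ≈ -0.19258.
candidate 1: (m,n)=(2,10) → π∥ = 2+10·β ≈ 53.92582, π⊥ = 2+10·β' ≈ 0.07418 ∈ [-0.2, 0.2) ⇒ IN Λ
candidate 2: (m,n)=(-1,-4) → π∥ = -1-4·β ≈ -21.77033, π⊥ = -1-4·β' ≈ -0.22967 ∉ [-0.2, 0.2) ⇒ out
candidate 3: (m,n)=(3,5) → π∥ = 3+5·β ≈ 28.96291, π⊥ = 3+5·β' ≈ 2.03709 ∉ [-0.2, 0.2) ⇒ out
candidate 4: (m,n)=(7,7) → π∥ = 7+7·β ≈ 43.34808, π⊥ = 7+7·β' ≈ 5.65192 ∉ [-0.2, 0.2) ⇒ out

1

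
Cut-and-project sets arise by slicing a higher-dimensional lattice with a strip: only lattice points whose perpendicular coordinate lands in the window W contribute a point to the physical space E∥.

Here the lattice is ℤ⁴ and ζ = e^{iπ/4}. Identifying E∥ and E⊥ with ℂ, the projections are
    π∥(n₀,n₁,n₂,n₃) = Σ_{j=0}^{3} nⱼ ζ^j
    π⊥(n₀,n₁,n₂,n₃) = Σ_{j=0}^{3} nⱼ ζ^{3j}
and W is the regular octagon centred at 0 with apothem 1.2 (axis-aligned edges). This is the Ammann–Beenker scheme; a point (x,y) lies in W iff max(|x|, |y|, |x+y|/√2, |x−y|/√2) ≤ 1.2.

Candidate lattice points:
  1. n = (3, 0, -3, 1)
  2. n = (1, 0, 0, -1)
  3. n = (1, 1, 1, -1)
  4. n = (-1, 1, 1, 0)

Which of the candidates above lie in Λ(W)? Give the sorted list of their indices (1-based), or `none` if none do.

2, 3

Internal map: ζ^{3j} for j=0..3 gives (1,0), (−√2/2,√2/2), (0,−1), (√2/2,√2/2).
#1 (3, 0, -3, 1): internal (3.70711, 3.70711); octagon support 5.24264 vs apothem 1.2 → ∉ W
#2 (1, 0, 0, -1): internal (0.29289, -0.70711); octagon support 0.70711 vs apothem 1.2 → ∈ W
#3 (1, 1, 1, -1): internal (-0.41421, -1.00000); octagon support 1.00000 vs apothem 1.2 → ∈ W
#4 (-1, 1, 1, 0): internal (-1.70711, -0.29289); octagon support 1.70711 vs apothem 1.2 → ∉ W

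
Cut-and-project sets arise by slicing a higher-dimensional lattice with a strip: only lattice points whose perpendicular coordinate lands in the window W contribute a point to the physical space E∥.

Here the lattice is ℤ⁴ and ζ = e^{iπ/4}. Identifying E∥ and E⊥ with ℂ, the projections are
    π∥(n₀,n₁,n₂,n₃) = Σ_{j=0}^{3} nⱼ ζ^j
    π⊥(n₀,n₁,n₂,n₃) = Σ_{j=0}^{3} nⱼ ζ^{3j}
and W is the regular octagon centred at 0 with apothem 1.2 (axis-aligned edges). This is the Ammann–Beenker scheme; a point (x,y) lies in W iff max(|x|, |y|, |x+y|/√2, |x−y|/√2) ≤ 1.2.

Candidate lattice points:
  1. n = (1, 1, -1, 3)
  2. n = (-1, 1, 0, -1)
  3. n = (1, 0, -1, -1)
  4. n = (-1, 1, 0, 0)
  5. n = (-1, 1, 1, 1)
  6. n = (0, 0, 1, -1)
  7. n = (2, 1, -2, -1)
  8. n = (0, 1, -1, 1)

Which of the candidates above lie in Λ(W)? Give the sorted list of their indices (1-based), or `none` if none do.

Internal map: ζ^{3j} for j=0..3 gives (1,0), (−√2/2,√2/2), (0,−1), (√2/2,√2/2).
#1 (1, 1, -1, 3): internal (2.4142, 3.8284); octagon support 4.4142 vs apothem 1.2 → ∉ W
#2 (-1, 1, 0, -1): internal (-2.4142, 0.0000); octagon support 2.4142 vs apothem 1.2 → ∉ W
#3 (1, 0, -1, -1): internal (0.2929, 0.2929); octagon support 0.4142 vs apothem 1.2 → ∈ W
#4 (-1, 1, 0, 0): internal (-1.7071, 0.7071); octagon support 1.7071 vs apothem 1.2 → ∉ W
#5 (-1, 1, 1, 1): internal (-1.0000, 0.4142); octagon support 1.0000 vs apothem 1.2 → ∈ W
#6 (0, 0, 1, -1): internal (-0.7071, -1.7071); octagon support 1.7071 vs apothem 1.2 → ∉ W
#7 (2, 1, -2, -1): internal (0.5858, 2.0000); octagon support 2.0000 vs apothem 1.2 → ∉ W
#8 (0, 1, -1, 1): internal (0.0000, 2.4142); octagon support 2.4142 vs apothem 1.2 → ∉ W

3, 5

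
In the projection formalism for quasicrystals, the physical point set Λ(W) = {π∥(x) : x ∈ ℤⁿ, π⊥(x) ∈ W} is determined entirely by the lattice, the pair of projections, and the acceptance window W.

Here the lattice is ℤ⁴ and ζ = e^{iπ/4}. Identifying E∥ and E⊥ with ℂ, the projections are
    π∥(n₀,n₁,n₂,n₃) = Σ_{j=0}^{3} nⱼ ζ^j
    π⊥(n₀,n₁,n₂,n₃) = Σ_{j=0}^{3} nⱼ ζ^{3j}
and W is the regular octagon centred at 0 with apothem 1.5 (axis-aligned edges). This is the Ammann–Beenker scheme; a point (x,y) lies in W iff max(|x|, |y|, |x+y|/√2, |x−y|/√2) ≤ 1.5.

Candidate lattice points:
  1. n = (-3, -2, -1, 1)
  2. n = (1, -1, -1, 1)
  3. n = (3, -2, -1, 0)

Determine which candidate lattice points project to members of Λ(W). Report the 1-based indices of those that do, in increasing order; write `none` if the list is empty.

1

π⊥(n) = n₀ + n₁ζ³ + n₂ζ⁶ + n₃ζ⁹ where ζ = e^{iπ/4}.
#1 (-3, -2, -1, 1): internal (-0.87868, 0.29289); octagon support 0.87868 vs apothem 1.5 → ∈ W
#2 (1, -1, -1, 1): internal (2.41421, 1.00000); octagon support 2.41421 vs apothem 1.5 → ∉ W
#3 (3, -2, -1, 0): internal (4.41421, -0.41421); octagon support 4.41421 vs apothem 1.5 → ∉ W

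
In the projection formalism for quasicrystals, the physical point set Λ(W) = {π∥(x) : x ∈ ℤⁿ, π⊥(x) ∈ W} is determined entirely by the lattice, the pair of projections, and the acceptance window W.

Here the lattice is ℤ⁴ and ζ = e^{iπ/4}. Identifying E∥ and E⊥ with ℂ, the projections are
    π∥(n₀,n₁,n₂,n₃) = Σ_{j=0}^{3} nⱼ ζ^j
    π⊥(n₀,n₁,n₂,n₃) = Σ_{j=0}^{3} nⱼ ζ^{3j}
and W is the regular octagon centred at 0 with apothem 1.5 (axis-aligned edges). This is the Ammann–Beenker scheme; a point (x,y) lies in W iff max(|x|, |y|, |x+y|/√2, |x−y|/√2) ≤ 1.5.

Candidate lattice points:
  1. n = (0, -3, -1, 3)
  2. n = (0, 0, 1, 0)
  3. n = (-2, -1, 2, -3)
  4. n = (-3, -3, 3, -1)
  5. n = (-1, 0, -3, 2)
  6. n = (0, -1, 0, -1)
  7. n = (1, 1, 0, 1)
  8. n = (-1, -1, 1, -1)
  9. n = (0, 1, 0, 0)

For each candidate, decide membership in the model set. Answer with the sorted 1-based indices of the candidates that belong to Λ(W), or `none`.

Internal map: ζ^{3j} for j=0..3 gives (1,0), (−√2/2,√2/2), (0,−1), (√2/2,√2/2).
candidate 1: n = (0, -3, -1, 3) → π⊥ ≈ (+4.242641, +1.000000); max(|x|,|y|,|x±y|/√2) = 4.242641 > 1.5 ⇒ ∉ W
candidate 2: n = (0, 0, 1, 0) → π⊥ ≈ (+0.000000, -1.000000); max(|x|,|y|,|x±y|/√2) = 1.000000 ≤ 1.5 ⇒ ∈ W
candidate 3: n = (-2, -1, 2, -3) → π⊥ ≈ (-3.414214, -4.828427); max(|x|,|y|,|x±y|/√2) = 5.828427 > 1.5 ⇒ ∉ W
candidate 4: n = (-3, -3, 3, -1) → π⊥ ≈ (-1.585786, -5.828427); max(|x|,|y|,|x±y|/√2) = 5.828427 > 1.5 ⇒ ∉ W
candidate 5: n = (-1, 0, -3, 2) → π⊥ ≈ (+0.414214, +4.414214); max(|x|,|y|,|x±y|/√2) = 4.414214 > 1.5 ⇒ ∉ W
candidate 6: n = (0, -1, 0, -1) → π⊥ ≈ (+0.000000, -1.414214); max(|x|,|y|,|x±y|/√2) = 1.414214 ≤ 1.5 ⇒ ∈ W
candidate 7: n = (1, 1, 0, 1) → π⊥ ≈ (+1.000000, +1.414214); max(|x|,|y|,|x±y|/√2) = 1.707107 > 1.5 ⇒ ∉ W
candidate 8: n = (-1, -1, 1, -1) → π⊥ ≈ (-1.000000, -2.414214); max(|x|,|y|,|x±y|/√2) = 2.414214 > 1.5 ⇒ ∉ W
candidate 9: n = (0, 1, 0, 0) → π⊥ ≈ (-0.707107, +0.707107); max(|x|,|y|,|x±y|/√2) = 1.000000 ≤ 1.5 ⇒ ∈ W

2, 6, 9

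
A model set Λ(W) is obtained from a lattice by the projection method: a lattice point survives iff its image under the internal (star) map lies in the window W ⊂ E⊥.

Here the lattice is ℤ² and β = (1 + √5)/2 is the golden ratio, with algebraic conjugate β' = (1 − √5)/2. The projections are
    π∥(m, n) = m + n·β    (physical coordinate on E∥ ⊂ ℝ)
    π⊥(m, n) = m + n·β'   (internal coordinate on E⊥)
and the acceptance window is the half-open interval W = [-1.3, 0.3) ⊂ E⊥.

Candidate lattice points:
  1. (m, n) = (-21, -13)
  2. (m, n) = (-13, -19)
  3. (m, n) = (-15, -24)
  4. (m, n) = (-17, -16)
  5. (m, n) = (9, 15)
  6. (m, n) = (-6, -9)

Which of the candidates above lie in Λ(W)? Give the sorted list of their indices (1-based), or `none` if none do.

Compute β' = (1−√5)/2 = -0.618034, so π⊥(m,n) = m -0.618034·n.
#1 (-21,-13): internal coord -21 + (-13)·β' = -12.965558; -12.965558 ∉ [-1.3, 0.3) → out
#2 (-13,-19): internal coord -13 + (-19)·β' = -1.257354; -1.257354 ∈ [-1.3, 0.3) → IN Λ
#3 (-15,-24): internal coord -15 + (-24)·β' = -0.167184; -0.167184 ∈ [-1.3, 0.3) → IN Λ
#4 (-17,-16): internal coord -17 + (-16)·β' = -7.111456; -7.111456 ∉ [-1.3, 0.3) → out
#5 (9,15): internal coord 9 + (15)·β' = -0.270510; -0.270510 ∈ [-1.3, 0.3) → IN Λ
#6 (-6,-9): internal coord -6 + (-9)·β' = -0.437694; -0.437694 ∈ [-1.3, 0.3) → IN Λ

2, 3, 5, 6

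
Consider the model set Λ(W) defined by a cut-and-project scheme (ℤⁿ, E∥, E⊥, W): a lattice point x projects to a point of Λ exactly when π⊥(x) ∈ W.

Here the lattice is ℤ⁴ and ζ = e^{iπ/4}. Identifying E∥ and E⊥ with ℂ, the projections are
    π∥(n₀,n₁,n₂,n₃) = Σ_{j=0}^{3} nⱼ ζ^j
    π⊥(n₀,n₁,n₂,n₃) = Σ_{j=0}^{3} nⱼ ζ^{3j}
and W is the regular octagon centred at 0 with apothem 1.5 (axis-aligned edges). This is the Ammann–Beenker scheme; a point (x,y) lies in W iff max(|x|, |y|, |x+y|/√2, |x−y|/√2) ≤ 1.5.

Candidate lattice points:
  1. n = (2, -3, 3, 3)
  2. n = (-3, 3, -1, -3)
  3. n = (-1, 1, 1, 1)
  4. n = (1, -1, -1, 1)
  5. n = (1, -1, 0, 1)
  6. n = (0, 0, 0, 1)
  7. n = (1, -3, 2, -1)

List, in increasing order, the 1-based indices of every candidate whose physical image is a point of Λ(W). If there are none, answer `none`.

π⊥(n) = n₀ + n₁ζ³ + n₂ζ⁶ + n₃ζ⁹ where ζ = e^{iπ/4}.
#1 (2, -3, 3, 3): internal (6.242641, -3.000000); octagon support 6.535534 vs apothem 1.5 → ∉ W
#2 (-3, 3, -1, -3): internal (-7.242641, 1.000000); octagon support 7.242641 vs apothem 1.5 → ∉ W
#3 (-1, 1, 1, 1): internal (-1.000000, 0.414214); octagon support 1.000000 vs apothem 1.5 → ∈ W
#4 (1, -1, -1, 1): internal (2.414214, 1.000000); octagon support 2.414214 vs apothem 1.5 → ∉ W
#5 (1, -1, 0, 1): internal (2.414214, 0.000000); octagon support 2.414214 vs apothem 1.5 → ∉ W
#6 (0, 0, 0, 1): internal (0.707107, 0.707107); octagon support 1.000000 vs apothem 1.5 → ∈ W
#7 (1, -3, 2, -1): internal (2.414214, -4.828427); octagon support 5.121320 vs apothem 1.5 → ∉ W

3, 6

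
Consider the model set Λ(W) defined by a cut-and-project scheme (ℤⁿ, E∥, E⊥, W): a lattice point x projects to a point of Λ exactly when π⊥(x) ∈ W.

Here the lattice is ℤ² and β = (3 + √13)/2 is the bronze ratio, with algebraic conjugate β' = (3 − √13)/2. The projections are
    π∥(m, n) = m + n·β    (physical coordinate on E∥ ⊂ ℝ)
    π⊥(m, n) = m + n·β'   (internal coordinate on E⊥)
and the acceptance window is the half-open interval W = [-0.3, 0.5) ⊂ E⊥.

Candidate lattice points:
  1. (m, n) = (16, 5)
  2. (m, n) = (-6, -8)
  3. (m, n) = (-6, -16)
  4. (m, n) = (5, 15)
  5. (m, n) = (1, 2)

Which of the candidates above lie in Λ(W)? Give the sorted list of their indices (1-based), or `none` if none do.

Compute β' = (3−√13)/2 = -0.30278, so π⊥(m,n) = m -0.30278·n.
[1] lift (16,5): star map gives 14.48612; window check -0.3 ≤ 14.48612 < 0.5 is false → out
[2] lift (-6,-8): star map gives -3.57779; window check -0.3 ≤ -3.57779 < 0.5 is false → out
[3] lift (-6,-16): star map gives -1.15559; window check -0.3 ≤ -1.15559 < 0.5 is false → out
[4] lift (5,15): star map gives 0.45837; window check -0.3 ≤ 0.45837 < 0.5 is true → IN Λ
[5] lift (1,2): star map gives 0.39445; window check -0.3 ≤ 0.39445 < 0.5 is true → IN Λ

4, 5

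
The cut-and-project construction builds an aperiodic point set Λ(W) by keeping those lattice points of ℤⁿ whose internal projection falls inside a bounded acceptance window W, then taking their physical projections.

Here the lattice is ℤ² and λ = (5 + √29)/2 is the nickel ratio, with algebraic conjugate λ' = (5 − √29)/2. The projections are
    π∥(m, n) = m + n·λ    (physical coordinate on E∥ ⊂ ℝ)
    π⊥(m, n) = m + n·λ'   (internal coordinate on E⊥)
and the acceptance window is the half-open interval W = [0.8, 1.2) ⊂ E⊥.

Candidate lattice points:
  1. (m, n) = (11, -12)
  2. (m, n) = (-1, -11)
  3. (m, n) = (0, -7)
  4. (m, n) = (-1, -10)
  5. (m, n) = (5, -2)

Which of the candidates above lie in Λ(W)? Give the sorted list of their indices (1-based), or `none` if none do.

2, 4

λ' = (5−√29)/2 ≈ -0.1926.
[1] lift (11,-12): star map gives 13.3110; window check 0.8 ≤ 13.3110 < 1.2 is false → out
[2] lift (-1,-11): star map gives 1.1184; window check 0.8 ≤ 1.1184 < 1.2 is true → IN Λ
[3] lift (0,-7): star map gives 1.3481; window check 0.8 ≤ 1.3481 < 1.2 is false → out
[4] lift (-1,-10): star map gives 0.9258; window check 0.8 ≤ 0.9258 < 1.2 is true → IN Λ
[5] lift (5,-2): star map gives 5.3852; window check 0.8 ≤ 5.3852 < 1.2 is false → out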